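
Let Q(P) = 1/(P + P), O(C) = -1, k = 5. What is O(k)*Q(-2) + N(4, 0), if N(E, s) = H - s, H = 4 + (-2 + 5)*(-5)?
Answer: -43/4 ≈ -10.750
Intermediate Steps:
Q(P) = 1/(2*P)
H = -11 (H = 4 + 3*(-5) = 4 - 15 = -11)
N(E, s) = -11 - s
O(k)*Q(-2) + N(4, 0) = -1/(2*(-2)) + (-11 - 1*0) = -(-1)/(2*2) + (-11 + 0) = -1*(-¼) - 11 = ¼ - 11 = -43/4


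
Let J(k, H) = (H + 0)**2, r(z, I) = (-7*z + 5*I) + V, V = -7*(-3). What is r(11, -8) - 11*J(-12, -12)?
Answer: -1680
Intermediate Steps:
V = 21
r(z, I) = 21 - 7*z + 5*I (r(z, I) = (-7*z + 5*I) + 21 = 21 - 7*z + 5*I)
J(k, H) = H**2
r(11, -8) - 11*J(-12, -12) = (21 - 7*11 + 5*(-8)) - 11*(-12)**2 = (21 - 77 - 40) - 11*144 = -96 - 1584 = -1680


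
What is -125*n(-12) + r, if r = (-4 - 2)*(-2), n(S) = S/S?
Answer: -113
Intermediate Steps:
n(S) = 1
r = 12 (r = -6*(-2) = 12)
-125*n(-12) + r = -125*1 + 12 = -125 + 12 = -113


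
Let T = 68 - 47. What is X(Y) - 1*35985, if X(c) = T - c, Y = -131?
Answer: -35833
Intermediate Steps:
T = 21
X(c) = 21 - c
X(Y) - 1*35985 = (21 - 1*(-131)) - 1*35985 = (21 + 131) - 35985 = 152 - 35985 = -35833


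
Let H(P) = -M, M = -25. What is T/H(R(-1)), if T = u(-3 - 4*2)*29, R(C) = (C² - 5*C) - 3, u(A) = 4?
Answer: 116/25 ≈ 4.6400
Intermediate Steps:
R(C) = -3 + C² - 5*C
T = 116 (T = 4*29 = 116)
H(P) = 25 (H(P) = -1*(-25) = 25)
T/H(R(-1)) = 116/25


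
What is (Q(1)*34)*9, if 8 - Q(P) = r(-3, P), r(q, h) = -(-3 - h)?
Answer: 1224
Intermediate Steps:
r(q, h) = 3 + h
Q(P) = 5 - P (Q(P) = 8 - (3 + P) = 8 + (-3 - P) = 5 - P)
(Q(1)*34)*9 = ((5 - 1*1)*34)*9 = ((5 - 1)*34)*9 = (4*34)*9 = 136*9 = 1224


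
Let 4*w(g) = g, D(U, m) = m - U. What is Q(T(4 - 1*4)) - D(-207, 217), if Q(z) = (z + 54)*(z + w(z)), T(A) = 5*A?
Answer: -424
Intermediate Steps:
w(g) = g/4
Q(z) = 5*z*(54 + z)/4 (Q(z) = (z + 54)*(z + z/4) = (54 + z)*(5*z/4) = 5*z*(54 + z)/4)
Q(T(4 - 1*4)) - D(-207, 217) = 5*(5*(4 - 1*4))*(54 + 5*(4 - 1*4))/4 - (217 - 1*(-207)) = 5*(5*(4 - 4))*(54 + 5*(4 - 4))/4 - (217 + 207) = 5*(5*0)*(54 + 5*0)/4 - 1*424 = (5/4)*0*(54 + 0) - 424 = (5/4)*0*54 - 424 = 0 - 424 = -424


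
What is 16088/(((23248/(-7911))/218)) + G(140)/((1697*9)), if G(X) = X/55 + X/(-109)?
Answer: -3528344470134063/2956423459 ≈ -1.1935e+6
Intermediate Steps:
G(X) = 54*X/5995 (G(X) = X*(1/55) + X*(-1/109) = X/55 - X/109 = 54*X/5995)
16088/(((23248/(-7911))/218)) + G(140)/((1697*9)) = 16088/(((23248/(-7911))/218)) + ((54/5995)*140)/((1697*9)) = 16088/(((23248*(-1/7911))*(1/218))) + (1512/1199)/15273 = 16088/((-23248/7911*1/218)) + (1512/1199)*(1/15273) = 16088/(-11624/862299) + 168/2034703 = 16088*(-862299/11624) + 168/2034703 = -1734083289/1453 + 168/2034703 = -3528344470134063/2956423459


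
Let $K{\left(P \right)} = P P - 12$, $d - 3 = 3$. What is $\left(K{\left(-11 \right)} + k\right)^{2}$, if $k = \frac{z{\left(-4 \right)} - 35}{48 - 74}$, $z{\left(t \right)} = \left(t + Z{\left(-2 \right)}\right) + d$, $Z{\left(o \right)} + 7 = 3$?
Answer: $\frac{8242641}{676} \approx 12193.0$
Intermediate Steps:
$d = 6$ ($d = 3 + 3 = 6$)
$Z{\left(o \right)} = -4$ ($Z{\left(o \right)} = -7 + 3 = -4$)
$z{\left(t \right)} = 2 + t$ ($z{\left(t \right)} = \left(t - 4\right) + 6 = \left(-4 + t\right) + 6 = 2 + t$)
$K{\left(P \right)} = -12 + P^{2}$ ($K{\left(P \right)} = P^{2} - 12 = -12 + P^{2}$)
$k = \frac{37}{26}$ ($k = \frac{\left(2 - 4\right) - 35}{48 - 74} = \frac{-2 - 35}{-26} = \left(-37\right) \left(- \frac{1}{26}\right) = \frac{37}{26} \approx 1.4231$)
$\left(K{\left(-11 \right)} + k\right)^{2} = \left(\left(-12 + \left(-11\right)^{2}\right) + \frac{37}{26}\right)^{2} = \left(\left(-12 + 121\right) + \frac{37}{26}\right)^{2} = \left(109 + \frac{37}{26}\right)^{2} = \left(\frac{2871}{26}\right)^{2} = \frac{8242641}{676}$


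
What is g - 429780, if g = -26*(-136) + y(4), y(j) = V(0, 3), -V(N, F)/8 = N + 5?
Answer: -426284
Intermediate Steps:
V(N, F) = -40 - 8*N (V(N, F) = -8*(N + 5) = -8*(5 + N) = -40 - 8*N)
y(j) = -40 (y(j) = -40 - 8*0 = -40 + 0 = -40)
g = 3496 (g = -26*(-136) - 40 = 3536 - 40 = 3496)
g - 429780 = 3496 - 429780 = -426284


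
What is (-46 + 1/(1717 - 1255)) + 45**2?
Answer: 914299/462 ≈ 1979.0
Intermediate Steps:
(-46 + 1/(1717 - 1255)) + 45**2 = (-46 + 1/462) + 2025 = -21251/462 + 2025 = 914299/462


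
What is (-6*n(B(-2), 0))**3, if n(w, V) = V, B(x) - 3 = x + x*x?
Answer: 0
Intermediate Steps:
B(x) = 3 + x + x**2 (B(x) = 3 + (x + x*x) = 3 + (x + x**2) = 3 + x + x**2)
(-6*n(B(-2), 0))**3 = (-6*0)**3 = 0**3 = 0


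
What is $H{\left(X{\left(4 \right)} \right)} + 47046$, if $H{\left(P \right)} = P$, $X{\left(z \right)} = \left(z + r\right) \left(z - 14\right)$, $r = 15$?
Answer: $46856$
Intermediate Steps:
$X{\left(z \right)} = \left(-14 + z\right) \left(15 + z\right)$ ($X{\left(z \right)} = \left(z + 15\right) \left(z - 14\right) = \left(15 + z\right) \left(-14 + z\right) = \left(-14 + z\right) \left(15 + z\right)$)
$H{\left(X{\left(4 \right)} \right)} + 47046 = \left(-210 + 4 + 4^{2}\right) + 47046 = \left(-210 + 4 + 16\right) + 47046 = -190 + 47046 = 46856$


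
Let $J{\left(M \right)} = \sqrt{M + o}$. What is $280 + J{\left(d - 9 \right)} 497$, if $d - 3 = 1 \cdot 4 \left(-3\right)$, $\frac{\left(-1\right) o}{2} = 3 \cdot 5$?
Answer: $280 + 1988 i \sqrt{3} \approx 280.0 + 3443.3 i$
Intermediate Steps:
$o = -30$ ($o = - 2 \cdot 3 \cdot 5 = \left(-2\right) 15 = -30$)
$d = -9$ ($d = 3 + 1 \cdot 4 \left(-3\right) = 3 + 4 \left(-3\right) = 3 - 12 = -9$)
$J{\left(M \right)} = \sqrt{-30 + M}$ ($J{\left(M \right)} = \sqrt{M - 30} = \sqrt{-30 + M}$)
$280 + J{\left(d - 9 \right)} 497 = 280 + \sqrt{-30 - 18} \cdot 497 = 280 + \sqrt{-48} \cdot 497 = 280 + 4 i \sqrt{3} \cdot 497 = 280 + 1988 i \sqrt{3}$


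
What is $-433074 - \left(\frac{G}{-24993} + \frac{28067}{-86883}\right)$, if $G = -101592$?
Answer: $- \frac{104490438478979}{241274091} \approx -4.3308 \cdot 10^{5}$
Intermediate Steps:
$-433074 - \left(\frac{G}{-24993} + \frac{28067}{-86883}\right) = -433074 - \left(- \frac{101592}{-24993} + \frac{28067}{-86883}\right) = -433074 - \left(\left(-101592\right) \left(- \frac{1}{24993}\right) + 28067 \left(- \frac{1}{86883}\right)\right) = -433074 - \left(\frac{11288}{2777} - \frac{28067}{86883}\right) = -433074 - \frac{902793245}{241274091} = - \frac{104490438478979}{241274091}$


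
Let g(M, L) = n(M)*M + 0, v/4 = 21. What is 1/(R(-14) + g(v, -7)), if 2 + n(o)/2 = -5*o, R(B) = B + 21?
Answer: -1/70889 ≈ -1.4107e-5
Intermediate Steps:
v = 84 (v = 4*21 = 84)
R(B) = 21 + B
n(o) = -4 - 10*o (n(o) = -4 + 2*(-5*o) = -4 - 10*o)
g(M, L) = M*(-4 - 10*M) (g(M, L) = (-4 - 10*M)*M + 0 = M*(-4 - 10*M) + 0 = M*(-4 - 10*M))
1/(R(-14) + g(v, -7)) = 1/((21 - 14) - 2*84*(2 + 5*84)) = 1/(7 - 2*84*(2 + 420)) = 1/(7 - 2*84*422) = 1/(7 - 70896) = 1/(-70889) = -1/70889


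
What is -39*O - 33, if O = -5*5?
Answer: 942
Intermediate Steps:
O = -25
-39*O - 33 = -39*(-25) - 33 = 975 - 33 = 942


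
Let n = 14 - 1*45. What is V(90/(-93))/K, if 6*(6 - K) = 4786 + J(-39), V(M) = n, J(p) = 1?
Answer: 186/4751 ≈ 0.039150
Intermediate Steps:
n = -31 (n = 14 - 45 = -31)
V(M) = -31
K = -4751/6 (K = 6 - (4786 + 1)/6 = 6 - ⅙*4787 = 6 - 4787/6 = -4751/6 ≈ -791.83)
V(90/(-93))/K = -31/(-4751/6) = -31*(-6/4751) = 186/4751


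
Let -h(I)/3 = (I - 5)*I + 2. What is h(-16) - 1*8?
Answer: -1022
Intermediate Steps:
h(I) = -6 - 3*I*(-5 + I) (h(I) = -3*((I - 5)*I + 2) = -3*((-5 + I)*I + 2) = -3*(I*(-5 + I) + 2) = -3*(2 + I*(-5 + I)) = -6 - 3*I*(-5 + I))
h(-16) - 1*8 = (-6 - 3*(-16)**2 + 15*(-16)) - 1*8 = (-6 - 3*256 - 240) - 8 = (-6 - 768 - 240) - 8 = -1014 - 8 = -1022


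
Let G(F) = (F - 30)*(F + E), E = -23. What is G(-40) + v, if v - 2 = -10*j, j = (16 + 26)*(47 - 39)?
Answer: 1052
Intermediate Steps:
j = 336 (j = 42*8 = 336)
G(F) = (-30 + F)*(-23 + F) (G(F) = (F - 30)*(F - 23) = (-30 + F)*(-23 + F))
v = -3358 (v = 2 - 10*336 = 2 - 3360 = -3358)
G(-40) + v = (690 + (-40)**2 - 53*(-40)) - 3358 = (690 + 1600 + 2120) - 3358 = 4410 - 3358 = 1052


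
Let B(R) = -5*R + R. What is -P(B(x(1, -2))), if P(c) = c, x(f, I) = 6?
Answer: 24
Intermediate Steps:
B(R) = -4*R
-P(B(x(1, -2))) = -(-4)*6 = -1*(-24) = 24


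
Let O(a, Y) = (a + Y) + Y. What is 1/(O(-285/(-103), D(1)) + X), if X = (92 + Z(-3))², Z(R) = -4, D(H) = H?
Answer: 103/798123 ≈ 0.00012905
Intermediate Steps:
O(a, Y) = a + 2*Y (O(a, Y) = (Y + a) + Y = a + 2*Y)
X = 7744 (X = (92 - 4)² = 88² = 7744)
1/(O(-285/(-103), D(1)) + X) = 1/((-285/(-103) + 2*1) + 7744) = 1/((-285*(-1/103) + 2) + 7744) = 1/((285/103 + 2) + 7744) = 1/(491/103 + 7744) = 1/(798123/103) = 103/798123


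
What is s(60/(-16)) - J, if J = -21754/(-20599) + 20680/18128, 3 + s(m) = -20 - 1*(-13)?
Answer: -51756029/4243394 ≈ -12.197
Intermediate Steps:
s(m) = -10 (s(m) = -3 + (-20 - 1*(-13)) = -3 + (-20 + 13) = -3 - 7 = -10)
J = 9322089/4243394 (J = -21754*(-1/20599) + 20680*(1/18128) = 21754/20599 + 235/206 = 9322089/4243394 ≈ 2.1968)
s(60/(-16)) - J = -10 - 1*9322089/4243394 = -10 - 9322089/4243394 = -51756029/4243394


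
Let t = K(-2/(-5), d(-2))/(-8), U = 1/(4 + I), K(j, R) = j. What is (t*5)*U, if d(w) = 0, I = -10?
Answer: 1/24 ≈ 0.041667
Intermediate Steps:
U = -1/6 (U = 1/(4 - 10) = 1/(-6) = -1/6 ≈ -0.16667)
t = -1/20 (t = -2/(-5)/(-8) = -2*(-1/5)*(-1/8) = (2/5)*(-1/8) = -1/20 ≈ -0.050000)
(t*5)*U = -1/20*5*(-1/6) = -1/4*(-1/6) = 1/24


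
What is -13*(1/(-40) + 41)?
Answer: -21307/40 ≈ -532.67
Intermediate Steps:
-13*(1/(-40) + 41) = -13*(-1/40 + 41) = -13*1639/40 = -21307/40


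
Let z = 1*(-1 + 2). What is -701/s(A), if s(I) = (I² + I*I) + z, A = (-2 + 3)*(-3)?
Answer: -701/19 ≈ -36.895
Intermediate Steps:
A = -3 (A = 1*(-3) = -3)
z = 1 (z = 1*1 = 1)
s(I) = 1 + 2*I² (s(I) = (I² + I*I) + 1 = (I² + I²) + 1 = 2*I² + 1 = 1 + 2*I²)
-701/s(A) = -701/(1 + 2*(-3)²) = -701/(1 + 2*9) = -701/(1 + 18) = -701/19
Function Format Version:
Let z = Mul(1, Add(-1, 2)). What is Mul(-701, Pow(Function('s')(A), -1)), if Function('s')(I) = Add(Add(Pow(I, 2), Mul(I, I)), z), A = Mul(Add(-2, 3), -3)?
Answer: Rational(-701, 19) ≈ -36.895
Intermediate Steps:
A = -3 (A = Mul(1, -3) = -3)
z = 1 (z = Mul(1, 1) = 1)
Function('s')(I) = Add(1, Mul(2, Pow(I, 2))) (Function('s')(I) = Add(Add(Pow(I, 2), Mul(I, I)), 1) = Add(Add(Pow(I, 2), Pow(I, 2)), 1) = Add(Mul(2, Pow(I, 2)), 1) = Add(1, Mul(2, Pow(I, 2))))
Mul(-701, Pow(Function('s')(A), -1)) = Mul(-701, Pow(Add(1, Mul(2, Pow(-3, 2))), -1)) = Mul(-701, Pow(Add(1, Mul(2, 9)), -1)) = Mul(-701, Pow(Add(1, 18), -1)) = Mul(-701, Pow(19, -1)) = Mul(-701, Rational(1, 19)) = Rational(-701, 19)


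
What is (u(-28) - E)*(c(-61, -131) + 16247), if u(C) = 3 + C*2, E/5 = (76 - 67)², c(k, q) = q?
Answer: -7381128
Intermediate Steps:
E = 405 (E = 5*(76 - 67)² = 5*9² = 5*81 = 405)
u(C) = 3 + 2*C
(u(-28) - E)*(c(-61, -131) + 16247) = ((3 + 2*(-28)) - 1*405)*(-131 + 16247) = ((3 - 56) - 405)*16116 = (-53 - 405)*16116 = -458*16116 = -7381128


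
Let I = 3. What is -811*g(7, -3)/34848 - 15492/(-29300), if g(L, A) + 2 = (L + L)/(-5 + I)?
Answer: 20936831/28362400 ≈ 0.73819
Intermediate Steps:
g(L, A) = -2 - L (g(L, A) = -2 + (L + L)/(-5 + 3) = -2 + (2*L)/(-2) = -2 + (2*L)*(-½) = -2 - L)
-811*g(7, -3)/34848 - 15492/(-29300) = -811*(-2 - 1*7)/34848 - 15492/(-29300) = -811*(-2 - 7)*(1/34848) - 15492*(-1/29300) = -811*(-9)*(1/34848) + 3873/7325 = 7299*(1/34848) + 3873/7325 = 811/3872 + 3873/7325 = 20936831/28362400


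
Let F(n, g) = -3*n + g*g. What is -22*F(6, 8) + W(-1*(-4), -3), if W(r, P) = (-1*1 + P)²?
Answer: -996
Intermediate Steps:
W(r, P) = (-1 + P)²
F(n, g) = g² - 3*n (F(n, g) = -3*n + g² = g² - 3*n)
-22*F(6, 8) + W(-1*(-4), -3) = -22*(8² - 3*6) + (-1 - 3)² = -22*(64 - 18) + (-4)² = -22*46 + 16 = -1012 + 16 = -996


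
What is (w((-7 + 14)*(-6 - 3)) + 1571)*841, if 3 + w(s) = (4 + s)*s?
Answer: 4444685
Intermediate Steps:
w(s) = -3 + s*(4 + s) (w(s) = -3 + (4 + s)*s = -3 + s*(4 + s))
(w((-7 + 14)*(-6 - 3)) + 1571)*841 = ((-3 + ((-7 + 14)*(-6 - 3))² + 4*((-7 + 14)*(-6 - 3))) + 1571)*841 = ((-3 + (7*(-9))² + 4*(7*(-9))) + 1571)*841 = ((-3 + (-63)² + 4*(-63)) + 1571)*841 = ((-3 + 3969 - 252) + 1571)*841 = (3714 + 1571)*841 = 5285*841 = 4444685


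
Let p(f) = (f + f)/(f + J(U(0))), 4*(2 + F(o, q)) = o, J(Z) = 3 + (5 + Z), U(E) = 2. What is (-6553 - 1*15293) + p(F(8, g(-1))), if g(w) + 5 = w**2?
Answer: -21846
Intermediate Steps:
g(w) = -5 + w**2
J(Z) = 8 + Z
F(o, q) = -2 + o/4
p(f) = 2*f/(10 + f) (p(f) = (f + f)/(f + (8 + 2)) = (2*f)/(f + 10) = (2*f)/(10 + f) = 2*f/(10 + f))
(-6553 - 1*15293) + p(F(8, g(-1))) = (-6553 - 1*15293) + 2*(-2 + (1/4)*8)/(10 + (-2 + (1/4)*8)) = (-6553 - 15293) + 2*(-2 + 2)/(10 + (-2 + 2)) = -21846 + 2*0/(10 + 0) = -21846 + 2*0/10 = -21846 + 2*0*(1/10) = -21846 + 0 = -21846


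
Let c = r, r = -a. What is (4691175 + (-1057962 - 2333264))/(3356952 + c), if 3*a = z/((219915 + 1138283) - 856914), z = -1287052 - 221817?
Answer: 1954930903548/5048360487973 ≈ 0.38724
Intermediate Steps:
z = -1508869
a = -1508869/1503852 (a = (-1508869/((219915 + 1138283) - 856914))/3 = (-1508869/(1358198 - 856914))/3 = (-1508869/501284)/3 = (-1508869*1/501284)/3 = (⅓)*(-1508869/501284) = -1508869/1503852 ≈ -1.0033)
r = 1508869/1503852 (r = -1*(-1508869/1503852) = 1508869/1503852 ≈ 1.0033)
c = 1508869/1503852 ≈ 1.0033
(4691175 + (-1057962 - 2333264))/(3356952 + c) = (4691175 + (-1057962 - 2333264))/(3356952 + 1508869/1503852) = (4691175 - 3391226)/(5048360487973/1503852) = 1299949*(1503852/5048360487973) = 1954930903548/5048360487973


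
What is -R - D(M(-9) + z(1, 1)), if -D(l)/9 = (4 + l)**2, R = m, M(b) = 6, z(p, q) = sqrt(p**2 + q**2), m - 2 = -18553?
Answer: 19469 + 180*sqrt(2) ≈ 19724.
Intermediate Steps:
m = -18551 (m = 2 - 18553 = -18551)
R = -18551
D(l) = -9*(4 + l)**2
-R - D(M(-9) + z(1, 1)) = -1*(-18551) - (-9)*(4 + (6 + sqrt(1**2 + 1**2)))**2 = 18551 - (-9)*(4 + (6 + sqrt(1 + 1)))**2 = 18551 - (-9)*(4 + (6 + sqrt(2)))**2 = 18551 - (-9)*(10 + sqrt(2))**2 = 18551 + 9*(10 + sqrt(2))**2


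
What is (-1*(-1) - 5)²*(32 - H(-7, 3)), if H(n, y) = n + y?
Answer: 576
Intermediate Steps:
(-1*(-1) - 5)²*(32 - H(-7, 3)) = (-1*(-1) - 5)²*(32 - (-7 + 3)) = (1 - 5)²*(32 - 1*(-4)) = (-4)²*(32 + 4) = 16*36 = 576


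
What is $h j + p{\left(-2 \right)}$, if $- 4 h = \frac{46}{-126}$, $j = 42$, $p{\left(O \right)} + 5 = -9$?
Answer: $- \frac{61}{6} \approx -10.167$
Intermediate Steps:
$p{\left(O \right)} = -14$ ($p{\left(O \right)} = -5 - 9 = -14$)
$h = \frac{23}{252}$ ($h = - \frac{46 \frac{1}{-126}}{4} = - \frac{46 \left(- \frac{1}{126}\right)}{4} = \left(- \frac{1}{4}\right) \left(- \frac{23}{63}\right) = \frac{23}{252} \approx 0.09127$)
$h j + p{\left(-2 \right)} = \frac{23}{252} \cdot 42 - 14 = \frac{23}{6} - 14 = - \frac{61}{6}$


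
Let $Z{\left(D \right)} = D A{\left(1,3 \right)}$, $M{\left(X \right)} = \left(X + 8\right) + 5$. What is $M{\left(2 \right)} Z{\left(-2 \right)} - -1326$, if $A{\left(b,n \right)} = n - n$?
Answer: $1326$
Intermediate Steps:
$A{\left(b,n \right)} = 0$
$M{\left(X \right)} = 13 + X$ ($M{\left(X \right)} = \left(8 + X\right) + 5 = 13 + X$)
$Z{\left(D \right)} = 0$ ($Z{\left(D \right)} = D 0 = 0$)
$M{\left(2 \right)} Z{\left(-2 \right)} - -1326 = \left(13 + 2\right) 0 - -1326 = 15 \cdot 0 + 1326 = 0 + 1326 = 1326$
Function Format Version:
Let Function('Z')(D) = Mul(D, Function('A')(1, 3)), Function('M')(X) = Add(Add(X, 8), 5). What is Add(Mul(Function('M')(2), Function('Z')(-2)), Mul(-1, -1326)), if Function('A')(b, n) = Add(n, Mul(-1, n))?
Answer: 1326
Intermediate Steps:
Function('A')(b, n) = 0
Function('M')(X) = Add(13, X) (Function('M')(X) = Add(Add(8, X), 5) = Add(13, X))
Function('Z')(D) = 0 (Function('Z')(D) = Mul(D, 0) = 0)
Add(Mul(Function('M')(2), Function('Z')(-2)), Mul(-1, -1326)) = Add(Mul(Add(13, 2), 0), Mul(-1, -1326)) = Add(Mul(15, 0), 1326) = Add(0, 1326) = 1326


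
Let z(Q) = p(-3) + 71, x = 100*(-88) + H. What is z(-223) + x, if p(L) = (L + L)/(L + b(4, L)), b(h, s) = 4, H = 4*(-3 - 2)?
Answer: -8755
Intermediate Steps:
H = -20 (H = 4*(-5) = -20)
p(L) = 2*L/(4 + L) (p(L) = (L + L)/(L + 4) = (2*L)/(4 + L) = 2*L/(4 + L))
x = -8820 (x = 100*(-88) - 20 = -8800 - 20 = -8820)
z(Q) = 65 (z(Q) = 2*(-3)/(4 - 3) + 71 = 2*(-3)/1 + 71 = 2*(-3)*1 + 71 = -6 + 71 = 65)
z(-223) + x = 65 - 8820 = -8755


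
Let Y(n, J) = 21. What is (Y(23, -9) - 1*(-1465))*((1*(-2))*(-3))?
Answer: 8916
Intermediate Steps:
(Y(23, -9) - 1*(-1465))*((1*(-2))*(-3)) = (21 - 1*(-1465))*((1*(-2))*(-3)) = (21 + 1465)*(-2*(-3)) = 1486*6 = 8916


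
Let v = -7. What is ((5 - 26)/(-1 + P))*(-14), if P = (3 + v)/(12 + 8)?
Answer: -245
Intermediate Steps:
P = -⅕ (P = (3 - 7)/(12 + 8) = -4/20 = -4*1/20 = -⅕ ≈ -0.20000)
((5 - 26)/(-1 + P))*(-14) = ((5 - 26)/(-1 - ⅕))*(-14) = -21/(-6/5)*(-14) = -21*(-⅚)*(-14) = (35/2)*(-14) = -245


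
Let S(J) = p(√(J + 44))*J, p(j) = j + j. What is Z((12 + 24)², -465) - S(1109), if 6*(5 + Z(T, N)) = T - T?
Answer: -5 - 2218*√1153 ≈ -75319.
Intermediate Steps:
p(j) = 2*j
S(J) = 2*J*√(44 + J) (S(J) = (2*√(J + 44))*J = (2*√(44 + J))*J = 2*J*√(44 + J))
Z(T, N) = -5 (Z(T, N) = -5 + (T - T)/6 = -5 + (⅙)*0 = -5 + 0 = -5)
Z((12 + 24)², -465) - S(1109) = -5 - 2*1109*√(44 + 1109) = -5 - 2*1109*√1153 = -5 - 2218*√1153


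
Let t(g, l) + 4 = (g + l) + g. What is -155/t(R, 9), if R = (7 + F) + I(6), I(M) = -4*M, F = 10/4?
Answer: 155/24 ≈ 6.4583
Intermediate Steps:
F = 5/2 (F = 10*(¼) = 5/2 ≈ 2.5000)
R = -29/2 (R = (7 + 5/2) - 4*6 = 19/2 - 24 = -29/2 ≈ -14.500)
t(g, l) = -4 + l + 2*g (t(g, l) = -4 + ((g + l) + g) = -4 + (l + 2*g) = -4 + l + 2*g)
-155/t(R, 9) = -155/(-4 + 9 + 2*(-29/2)) = -155/(-4 + 9 - 29) = -155/(-24) = -155*(-1/24) = 155/24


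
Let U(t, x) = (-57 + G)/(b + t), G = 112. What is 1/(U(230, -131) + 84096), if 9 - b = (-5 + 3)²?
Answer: 47/3952523 ≈ 1.1891e-5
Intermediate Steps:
b = 5 (b = 9 - (-5 + 3)² = 9 - 1*(-2)² = 9 - 1*4 = 9 - 4 = 5)
U(t, x) = 55/(5 + t) (U(t, x) = (-57 + 112)/(5 + t) = 55/(5 + t))
1/(U(230, -131) + 84096) = 1/(55/(5 + 230) + 84096) = 1/(55/235 + 84096) = 1/(55*(1/235) + 84096) = 1/(11/47 + 84096) = 1/(3952523/47) = 47/3952523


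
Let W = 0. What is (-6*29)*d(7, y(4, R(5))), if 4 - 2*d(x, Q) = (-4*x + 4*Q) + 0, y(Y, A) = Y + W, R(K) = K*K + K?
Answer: -1392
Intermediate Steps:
R(K) = K + K² (R(K) = K² + K = K + K²)
y(Y, A) = Y (y(Y, A) = Y + 0 = Y)
d(x, Q) = 2 - 2*Q + 2*x (d(x, Q) = 2 - ((-4*x + 4*Q) + 0)/2 = 2 - (-4*x + 4*Q)/2 = 2 + (-2*Q + 2*x) = 2 - 2*Q + 2*x)
(-6*29)*d(7, y(4, R(5))) = (-6*29)*(2 - 2*4 + 2*7) = -174*(2 - 8 + 14) = -174*8 = -1392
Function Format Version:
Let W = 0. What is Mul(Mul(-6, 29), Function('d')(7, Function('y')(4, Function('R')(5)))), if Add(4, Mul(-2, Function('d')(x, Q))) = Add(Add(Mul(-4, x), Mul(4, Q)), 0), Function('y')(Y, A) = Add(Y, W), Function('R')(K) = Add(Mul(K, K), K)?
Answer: -1392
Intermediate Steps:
Function('R')(K) = Add(K, Pow(K, 2)) (Function('R')(K) = Add(Pow(K, 2), K) = Add(K, Pow(K, 2)))
Function('y')(Y, A) = Y (Function('y')(Y, A) = Add(Y, 0) = Y)
Function('d')(x, Q) = Add(2, Mul(-2, Q), Mul(2, x)) (Function('d')(x, Q) = Add(2, Mul(Rational(-1, 2), Add(Add(Mul(-4, x), Mul(4, Q)), 0))) = Add(2, Mul(Rational(-1, 2), Add(Mul(-4, x), Mul(4, Q)))) = Add(2, Add(Mul(-2, Q), Mul(2, x))) = Add(2, Mul(-2, Q), Mul(2, x)))
Mul(Mul(-6, 29), Function('d')(7, Function('y')(4, Function('R')(5)))) = Mul(Mul(-6, 29), Add(2, Mul(-2, 4), Mul(2, 7))) = Mul(-174, Add(2, -8, 14)) = Mul(-174, 8) = -1392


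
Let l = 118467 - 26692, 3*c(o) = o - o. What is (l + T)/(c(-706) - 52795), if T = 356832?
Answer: -448607/52795 ≈ -8.4971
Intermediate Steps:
c(o) = 0 (c(o) = (o - o)/3 = (1/3)*0 = 0)
l = 91775
(l + T)/(c(-706) - 52795) = (91775 + 356832)/(0 - 52795) = 448607/(-52795) = 448607*(-1/52795) = -448607/52795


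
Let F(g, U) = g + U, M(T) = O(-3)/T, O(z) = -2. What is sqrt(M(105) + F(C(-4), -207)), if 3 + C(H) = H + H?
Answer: 2*I*sqrt(600915)/105 ≈ 14.765*I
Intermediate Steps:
C(H) = -3 + 2*H (C(H) = -3 + (H + H) = -3 + 2*H)
M(T) = -2/T
F(g, U) = U + g
sqrt(M(105) + F(C(-4), -207)) = sqrt(-2/105 + (-207 + (-3 + 2*(-4)))) = sqrt(-2*1/105 + (-207 + (-3 - 8))) = sqrt(-2/105 + (-207 - 11)) = sqrt(-2/105 - 218) = sqrt(-22892/105) = 2*I*sqrt(600915)/105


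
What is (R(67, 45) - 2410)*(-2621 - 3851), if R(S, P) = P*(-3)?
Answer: 16471240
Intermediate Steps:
R(S, P) = -3*P
(R(67, 45) - 2410)*(-2621 - 3851) = (-3*45 - 2410)*(-2621 - 3851) = (-135 - 2410)*(-6472) = -2545*(-6472) = 16471240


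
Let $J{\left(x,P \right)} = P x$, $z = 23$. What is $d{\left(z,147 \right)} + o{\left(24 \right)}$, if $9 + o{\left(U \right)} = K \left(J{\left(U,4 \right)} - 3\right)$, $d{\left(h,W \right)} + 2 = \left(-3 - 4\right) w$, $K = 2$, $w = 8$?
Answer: $119$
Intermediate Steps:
$d{\left(h,W \right)} = -58$ ($d{\left(h,W \right)} = -2 + \left(-3 - 4\right) 8 = -2 - 56 = -58$)
$o{\left(U \right)} = -15 + 8 U$ ($o{\left(U \right)} = -9 + 2 \left(4 U - 3\right) = -9 + 2 \left(-3 + 4 U\right) = -9 + \left(-6 + 8 U\right) = -15 + 8 U$)
$d{\left(z,147 \right)} + o{\left(24 \right)} = -58 + \left(-15 + 8 \cdot 24\right) = -58 + \left(-15 + 192\right) = -58 + 177 = 119$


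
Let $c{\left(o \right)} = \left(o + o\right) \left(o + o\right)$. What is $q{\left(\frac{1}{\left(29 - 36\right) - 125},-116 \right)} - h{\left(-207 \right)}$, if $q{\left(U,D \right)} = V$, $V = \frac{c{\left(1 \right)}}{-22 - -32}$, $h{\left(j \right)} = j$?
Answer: $\frac{1037}{5} \approx 207.4$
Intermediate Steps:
$c{\left(o \right)} = 4 o^{2}$ ($c{\left(o \right)} = 2 o 2 o = 4 o^{2}$)
$V = \frac{2}{5}$ ($V = \frac{4 \cdot 1^{2}}{-22 - -32} = \frac{4 \cdot 1}{-22 + 32} = \frac{4}{10} = 4 \cdot \frac{1}{10} = \frac{2}{5} \approx 0.4$)
$q{\left(U,D \right)} = \frac{2}{5}$
$q{\left(\frac{1}{\left(29 - 36\right) - 125},-116 \right)} - h{\left(-207 \right)} = \frac{2}{5} - -207 = \frac{2}{5} + 207 = \frac{1037}{5}$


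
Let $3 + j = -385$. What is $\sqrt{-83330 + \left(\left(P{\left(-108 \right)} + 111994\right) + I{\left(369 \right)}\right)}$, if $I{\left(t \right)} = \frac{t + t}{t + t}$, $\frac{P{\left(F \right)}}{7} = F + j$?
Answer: $\sqrt{25193} \approx 158.72$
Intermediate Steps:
$j = -388$ ($j = -3 - 385 = -388$)
$P{\left(F \right)} = -2716 + 7 F$ ($P{\left(F \right)} = 7 \left(F - 388\right) = 7 \left(-388 + F\right) = -2716 + 7 F$)
$I{\left(t \right)} = 1$ ($I{\left(t \right)} = \frac{2 t}{2 t} = 2 t \frac{1}{2 t} = 1$)
$\sqrt{-83330 + \left(\left(P{\left(-108 \right)} + 111994\right) + I{\left(369 \right)}\right)} = \sqrt{-83330 + \left(\left(\left(-2716 + 7 \left(-108\right)\right) + 111994\right) + 1\right)} = \sqrt{-83330 + \left(\left(\left(-2716 - 756\right) + 111994\right) + 1\right)} = \sqrt{-83330 + \left(\left(-3472 + 111994\right) + 1\right)} = \sqrt{-83330 + \left(108522 + 1\right)} = \sqrt{-83330 + 108523} = \sqrt{25193}$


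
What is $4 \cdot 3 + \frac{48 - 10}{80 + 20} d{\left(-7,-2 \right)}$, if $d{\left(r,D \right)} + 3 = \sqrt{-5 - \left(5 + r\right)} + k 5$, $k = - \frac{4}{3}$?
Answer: $\frac{1249}{150} + \frac{19 i \sqrt{3}}{50} \approx 8.3267 + 0.65818 i$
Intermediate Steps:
$k = - \frac{4}{3}$ ($k = \left(-4\right) \frac{1}{3} = - \frac{4}{3} \approx -1.3333$)
$d{\left(r,D \right)} = - \frac{29}{3} + \sqrt{-10 - r}$ ($d{\left(r,D \right)} = -3 + \left(\sqrt{-5 - \left(5 + r\right)} - \frac{20}{3}\right) = -3 + \left(\sqrt{-10 - r} - \frac{20}{3}\right) = -3 + \left(- \frac{20}{3} + \sqrt{-10 - r}\right) = - \frac{29}{3} + \sqrt{-10 - r}$)
$4 \cdot 3 + \frac{48 - 10}{80 + 20} d{\left(-7,-2 \right)} = 4 \cdot 3 + \frac{48 - 10}{80 + 20} \left(- \frac{29}{3} + \sqrt{-10 - -7}\right) = 12 + \frac{38}{100} \left(- \frac{29}{3} + \sqrt{-10 + 7}\right) = 12 + 38 \cdot \frac{1}{100} \left(- \frac{29}{3} + \sqrt{-3}\right) = 12 + \frac{19 \left(- \frac{29}{3} + i \sqrt{3}\right)}{50} = 12 - \left(\frac{551}{150} - \frac{19 i \sqrt{3}}{50}\right) = \frac{1249}{150} + \frac{19 i \sqrt{3}}{50}$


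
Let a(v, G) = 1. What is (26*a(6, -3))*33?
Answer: 858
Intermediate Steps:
(26*a(6, -3))*33 = (26*1)*33 = 26*33 = 858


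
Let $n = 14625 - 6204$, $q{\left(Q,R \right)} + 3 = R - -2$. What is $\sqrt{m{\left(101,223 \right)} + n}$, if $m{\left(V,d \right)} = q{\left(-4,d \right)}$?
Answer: $\sqrt{8643} \approx 92.968$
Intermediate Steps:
$q{\left(Q,R \right)} = -1 + R$ ($q{\left(Q,R \right)} = -3 + \left(R - -2\right) = -3 + \left(R + 2\right) = -3 + \left(2 + R\right) = -1 + R$)
$m{\left(V,d \right)} = -1 + d$
$n = 8421$
$\sqrt{m{\left(101,223 \right)} + n} = \sqrt{\left(-1 + 223\right) + 8421} = \sqrt{222 + 8421} = \sqrt{8643}$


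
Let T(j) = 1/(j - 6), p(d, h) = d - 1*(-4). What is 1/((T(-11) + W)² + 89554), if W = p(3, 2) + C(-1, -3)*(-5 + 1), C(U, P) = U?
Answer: 289/25915702 ≈ 1.1152e-5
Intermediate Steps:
p(d, h) = 4 + d (p(d, h) = d + 4 = 4 + d)
W = 11 (W = (4 + 3) - (-5 + 1) = 7 - 1*(-4) = 7 + 4 = 11)
T(j) = 1/(-6 + j)
1/((T(-11) + W)² + 89554) = 1/((1/(-6 - 11) + 11)² + 89554) = 1/((1/(-17) + 11)² + 89554) = 1/((-1/17 + 11)² + 89554) = 1/((186/17)² + 89554) = 1/(34596/289 + 89554) = 1/(25915702/289) = 289/25915702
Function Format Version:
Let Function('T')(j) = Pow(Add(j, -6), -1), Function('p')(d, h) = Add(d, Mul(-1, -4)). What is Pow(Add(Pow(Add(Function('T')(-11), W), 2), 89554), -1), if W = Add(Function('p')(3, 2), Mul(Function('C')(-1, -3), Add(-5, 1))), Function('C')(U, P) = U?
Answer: Rational(289, 25915702) ≈ 1.1152e-5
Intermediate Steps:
Function('p')(d, h) = Add(4, d) (Function('p')(d, h) = Add(d, 4) = Add(4, d))
W = 11 (W = Add(Add(4, 3), Mul(-1, Add(-5, 1))) = Add(7, Mul(-1, -4)) = Add(7, 4) = 11)
Function('T')(j) = Pow(Add(-6, j), -1)
Pow(Add(Pow(Add(Function('T')(-11), W), 2), 89554), -1) = Pow(Add(Pow(Add(Pow(Add(-6, -11), -1), 11), 2), 89554), -1) = Pow(Add(Pow(Add(Pow(-17, -1), 11), 2), 89554), -1) = Pow(Add(Pow(Add(Rational(-1, 17), 11), 2), 89554), -1) = Pow(Add(Pow(Rational(186, 17), 2), 89554), -1) = Pow(Add(Rational(34596, 289), 89554), -1) = Pow(Rational(25915702, 289), -1) = Rational(289, 25915702)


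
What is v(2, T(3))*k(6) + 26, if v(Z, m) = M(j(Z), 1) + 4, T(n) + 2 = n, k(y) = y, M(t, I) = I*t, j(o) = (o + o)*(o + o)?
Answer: 146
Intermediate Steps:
j(o) = 4*o**2 (j(o) = (2*o)*(2*o) = 4*o**2)
T(n) = -2 + n
v(Z, m) = 4 + 4*Z**2 (v(Z, m) = 1*(4*Z**2) + 4 = 4*Z**2 + 4 = 4 + 4*Z**2)
v(2, T(3))*k(6) + 26 = (4 + 4*2**2)*6 + 26 = (4 + 4*4)*6 + 26 = (4 + 16)*6 + 26 = 20*6 + 26 = 120 + 26 = 146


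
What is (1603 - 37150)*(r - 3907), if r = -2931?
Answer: 243070386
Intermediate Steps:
(1603 - 37150)*(r - 3907) = (1603 - 37150)*(-2931 - 3907) = -35547*(-6838) = 243070386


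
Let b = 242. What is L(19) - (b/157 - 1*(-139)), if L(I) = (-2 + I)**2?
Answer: 23308/157 ≈ 148.46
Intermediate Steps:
L(19) - (b/157 - 1*(-139)) = (-2 + 19)**2 - (242/157 - 1*(-139)) = 17**2 - (242*(1/157) + 139) = 289 - (242/157 + 139) = 289 - 1*22065/157 = 289 - 22065/157 = 23308/157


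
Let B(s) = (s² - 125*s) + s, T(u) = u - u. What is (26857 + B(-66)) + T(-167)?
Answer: 39397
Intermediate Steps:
T(u) = 0
B(s) = s² - 124*s
(26857 + B(-66)) + T(-167) = (26857 - 66*(-124 - 66)) + 0 = (26857 - 66*(-190)) + 0 = (26857 + 12540) + 0 = 39397 + 0 = 39397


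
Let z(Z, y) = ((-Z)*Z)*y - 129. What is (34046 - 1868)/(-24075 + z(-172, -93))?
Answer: 5363/454518 ≈ 0.011799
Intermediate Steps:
z(Z, y) = -129 - y*Z² (z(Z, y) = (-Z²)*y - 129 = -y*Z² - 129 = -129 - y*Z²)
(34046 - 1868)/(-24075 + z(-172, -93)) = (34046 - 1868)/(-24075 + (-129 - 1*(-93)*(-172)²)) = 32178/(-24075 + (-129 - 1*(-93)*29584)) = 32178/(-24075 + (-129 + 2751312)) = 32178/(-24075 + 2751183) = 32178/2727108 = 32178*(1/2727108) = 5363/454518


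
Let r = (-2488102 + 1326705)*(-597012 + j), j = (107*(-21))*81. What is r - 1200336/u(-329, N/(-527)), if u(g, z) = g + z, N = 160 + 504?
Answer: 157469081238547593/174047 ≈ 9.0475e+11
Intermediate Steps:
j = -182007 (j = -2247*81 = -182007)
N = 664
r = 904750329543 (r = (-2488102 + 1326705)*(-597012 - 182007) = -1161397*(-779019) = 904750329543)
r - 1200336/u(-329, N/(-527)) = 904750329543 - 1200336/(-329 + 664/(-527)) = 904750329543 - 1200336/(-329 + 664*(-1/527)) = 904750329543 - 1200336/(-329 - 664/527) = 904750329543 - 1200336/(-174047/527) = 904750329543 - 1200336*(-527)/174047 = 904750329543 - 1*(-632577072/174047) = 904750329543 + 632577072/174047 = 157469081238547593/174047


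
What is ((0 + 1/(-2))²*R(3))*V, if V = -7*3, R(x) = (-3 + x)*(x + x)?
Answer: 0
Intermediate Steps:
R(x) = 2*x*(-3 + x) (R(x) = (-3 + x)*(2*x) = 2*x*(-3 + x))
V = -21
((0 + 1/(-2))²*R(3))*V = ((0 + 1/(-2))²*(2*3*(-3 + 3)))*(-21) = ((0 + 1*(-½))²*(2*3*0))*(-21) = ((0 - ½)²*0)*(-21) = ((-½)²*0)*(-21) = ((¼)*0)*(-21) = 0*(-21) = 0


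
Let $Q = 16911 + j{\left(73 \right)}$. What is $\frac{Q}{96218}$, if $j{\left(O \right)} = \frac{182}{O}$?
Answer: $\frac{1234685}{7023914} \approx 0.17578$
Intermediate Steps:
$Q = \frac{1234685}{73}$ ($Q = 16911 + \frac{182}{73} = \frac{1234685}{73} \approx 16914.0$)
$\frac{Q}{96218} = \frac{1234685}{73 \cdot 96218} = \frac{1234685}{73} \cdot \frac{1}{96218} = \frac{1234685}{7023914}$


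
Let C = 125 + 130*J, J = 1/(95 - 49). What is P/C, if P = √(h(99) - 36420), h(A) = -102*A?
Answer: 23*I*√46518/2940 ≈ 1.6873*I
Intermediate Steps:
J = 1/46 ≈ 0.021739
P = I*√46518 (P = √(-102*99 - 36420) = √(-10098 - 36420) = √(-46518) = I*√46518 ≈ 215.68*I)
C = 2940/23 (C = 125 + 130*(1/46) = 125 + 65/23 = 2940/23 ≈ 127.83)
P/C = (I*√46518)/(2940/23) = (I*√46518)*(23/2940) = 23*I*√46518/2940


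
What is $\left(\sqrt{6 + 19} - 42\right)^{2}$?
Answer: $1369$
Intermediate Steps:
$\left(\sqrt{6 + 19} - 42\right)^{2} = \left(\sqrt{25} - 42\right)^{2} = \left(5 - 42\right)^{2} = \left(-37\right)^{2} = 1369$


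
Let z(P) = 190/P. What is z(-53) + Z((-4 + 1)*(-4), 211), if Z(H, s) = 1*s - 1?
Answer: 10940/53 ≈ 206.42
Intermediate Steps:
Z(H, s) = -1 + s (Z(H, s) = s - 1 = -1 + s)
z(-53) + Z((-4 + 1)*(-4), 211) = 190/(-53) + (-1 + 211) = 190*(-1/53) + 210 = -190/53 + 210 = 10940/53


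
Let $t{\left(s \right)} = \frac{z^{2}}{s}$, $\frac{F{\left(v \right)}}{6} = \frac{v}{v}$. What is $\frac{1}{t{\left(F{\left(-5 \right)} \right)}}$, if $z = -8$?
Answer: $\frac{3}{32} \approx 0.09375$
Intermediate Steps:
$F{\left(v \right)} = 6$ ($F{\left(v \right)} = 6 \frac{v}{v} = 6 \cdot 1 = 6$)
$t{\left(s \right)} = \frac{64}{s}$ ($t{\left(s \right)} = \frac{\left(-8\right)^{2}}{s} = \frac{64}{s}$)
$\frac{1}{t{\left(F{\left(-5 \right)} \right)}} = \frac{1}{64 \cdot \frac{1}{6}} = \frac{1}{\frac{32}{3}} = \frac{3}{32}$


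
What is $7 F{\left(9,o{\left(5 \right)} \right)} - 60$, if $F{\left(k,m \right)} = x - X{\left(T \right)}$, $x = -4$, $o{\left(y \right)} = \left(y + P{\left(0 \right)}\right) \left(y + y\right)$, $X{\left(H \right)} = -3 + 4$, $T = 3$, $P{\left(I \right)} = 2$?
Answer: $-95$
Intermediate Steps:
$X{\left(H \right)} = 1$
$o{\left(y \right)} = 2 y \left(2 + y\right)$ ($o{\left(y \right)} = \left(y + 2\right) \left(y + y\right) = \left(2 + y\right) 2 y = 2 y \left(2 + y\right)$)
$F{\left(k,m \right)} = -5$ ($F{\left(k,m \right)} = -4 - 1 = -5$)
$7 F{\left(9,o{\left(5 \right)} \right)} - 60 = 7 \left(-5\right) - 60 = -35 - 60 = -95$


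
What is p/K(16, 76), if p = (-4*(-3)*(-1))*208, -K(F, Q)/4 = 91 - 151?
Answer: -52/5 ≈ -10.400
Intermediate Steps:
K(F, Q) = 240 (K(F, Q) = -4*(91 - 151) = -4*(-60) = 240)
p = -2496 (p = (12*(-1))*208 = -12*208 = -2496)
p/K(16, 76) = -2496/240 = -2496*1/240 = -52/5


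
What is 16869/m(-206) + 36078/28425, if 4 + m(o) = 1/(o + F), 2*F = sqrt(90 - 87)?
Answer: -9051695169329/2149602725 + 5623*sqrt(3)/453742 ≈ -4210.8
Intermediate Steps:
F = sqrt(3)/2 (F = sqrt(90 - 87)/2 = sqrt(3)/2 ≈ 0.86602)
m(o) = -4 + 1/(o + sqrt(3)/2)
16869/m(-206) + 36078/28425 = 16869/((2*(1 - 4*(-206) - 2*sqrt(3))/(sqrt(3) + 2*(-206)))) + 36078/28425 = 16869/((2*(1 + 824 - 2*sqrt(3))/(sqrt(3) - 412))) + 36078*(1/28425) = 16869/((2*(825 - 2*sqrt(3))/(-412 + sqrt(3)))) + 12026/9475 = 16869*((-412 + sqrt(3))/(2*(825 - 2*sqrt(3)))) + 12026/9475 = 16869*(-412 + sqrt(3))/(2*(825 - 2*sqrt(3))) + 12026/9475 = 12026/9475 + 16869*(-412 + sqrt(3))/(2*(825 - 2*sqrt(3)))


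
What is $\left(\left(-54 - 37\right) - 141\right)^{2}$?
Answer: $53824$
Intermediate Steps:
$\left(\left(-54 - 37\right) - 141\right)^{2} = \left(-91 - 141\right)^{2} = \left(-232\right)^{2} = 53824$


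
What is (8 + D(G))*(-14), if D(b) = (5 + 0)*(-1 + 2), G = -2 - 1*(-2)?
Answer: -182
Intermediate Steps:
G = 0 (G = -2 + 2 = 0)
D(b) = 5 (D(b) = 5*1 = 5)
(8 + D(G))*(-14) = (8 + 5)*(-14) = 13*(-14) = -182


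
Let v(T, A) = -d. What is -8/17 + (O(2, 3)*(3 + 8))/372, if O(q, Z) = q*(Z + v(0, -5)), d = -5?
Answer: 4/1581 ≈ 0.0025300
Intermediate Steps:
v(T, A) = 5 (v(T, A) = -1*(-5) = 5)
O(q, Z) = q*(5 + Z) (O(q, Z) = q*(Z + 5) = q*(5 + Z))
-8/17 + (O(2, 3)*(3 + 8))/372 = -8/17 + ((2*(5 + 3))*(3 + 8))/372 = -8*1/17 + ((2*8)*11)*(1/372) = -8/17 + (16*11)*(1/372) = -8/17 + 176*(1/372) = -8/17 + 44/93 = 4/1581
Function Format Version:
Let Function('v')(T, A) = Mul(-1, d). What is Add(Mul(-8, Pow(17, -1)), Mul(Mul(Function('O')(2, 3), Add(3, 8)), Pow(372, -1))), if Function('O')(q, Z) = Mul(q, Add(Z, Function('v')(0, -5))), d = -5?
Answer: Rational(4, 1581) ≈ 0.0025300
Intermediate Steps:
Function('v')(T, A) = 5 (Function('v')(T, A) = Mul(-1, -5) = 5)
Function('O')(q, Z) = Mul(q, Add(5, Z)) (Function('O')(q, Z) = Mul(q, Add(Z, 5)) = Mul(q, Add(5, Z)))
Add(Mul(-8, Pow(17, -1)), Mul(Mul(Function('O')(2, 3), Add(3, 8)), Pow(372, -1))) = Add(Mul(-8, Pow(17, -1)), Mul(Mul(Mul(2, Add(5, 3)), Add(3, 8)), Pow(372, -1))) = Add(Mul(-8, Rational(1, 17)), Mul(Mul(Mul(2, 8), 11), Rational(1, 372))) = Add(Rational(-8, 17), Mul(Mul(16, 11), Rational(1, 372))) = Add(Rational(-8, 17), Mul(176, Rational(1, 372))) = Add(Rational(-8, 17), Rational(44, 93)) = Rational(4, 1581)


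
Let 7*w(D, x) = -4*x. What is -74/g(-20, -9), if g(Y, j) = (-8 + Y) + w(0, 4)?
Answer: 259/106 ≈ 2.4434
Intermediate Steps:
w(D, x) = -4*x/7 (w(D, x) = (-4*x)/7 = -4*x/7)
g(Y, j) = -72/7 + Y (g(Y, j) = (-8 + Y) - 4/7*4 = (-8 + Y) - 16/7 = -72/7 + Y)
-74/g(-20, -9) = -74/(-72/7 - 20) = -74/(-212/7) = -74*(-7/212) = 259/106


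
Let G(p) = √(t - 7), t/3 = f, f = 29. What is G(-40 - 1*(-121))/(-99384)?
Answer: -√5/24846 ≈ -8.9997e-5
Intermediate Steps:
t = 87 (t = 3*29 = 87)
G(p) = 4*√5 (G(p) = √(87 - 7) = √80 = 4*√5)
G(-40 - 1*(-121))/(-99384) = (4*√5)/(-99384) = (4*√5)*(-1/99384) = -√5/24846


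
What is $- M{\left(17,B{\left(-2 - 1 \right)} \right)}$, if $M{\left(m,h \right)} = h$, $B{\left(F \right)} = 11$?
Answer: $-11$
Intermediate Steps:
$- M{\left(17,B{\left(-2 - 1 \right)} \right)} = \left(-1\right) 11 = -11$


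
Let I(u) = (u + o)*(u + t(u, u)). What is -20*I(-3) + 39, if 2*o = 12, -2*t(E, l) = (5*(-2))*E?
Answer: 1119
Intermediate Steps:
t(E, l) = 5*E (t(E, l) = -5*(-2)*E/2 = -(-5)*E = 5*E)
o = 6 (o = (1/2)*12 = 6)
I(u) = 6*u*(6 + u) (I(u) = (u + 6)*(u + 5*u) = (6 + u)*(6*u) = 6*u*(6 + u))
-20*I(-3) + 39 = -120*(-3)*(6 - 3) + 39 = -120*(-3)*3 + 39 = -20*(-54) + 39 = 1080 + 39 = 1119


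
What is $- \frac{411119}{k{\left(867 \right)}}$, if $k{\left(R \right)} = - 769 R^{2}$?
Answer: $\frac{411119}{578048841} \approx 0.00071122$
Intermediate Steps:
$- \frac{411119}{k{\left(867 \right)}} = - \frac{411119}{\left(-769\right) 867^{2}} = - \frac{411119}{\left(-769\right) 751689} = - \frac{411119}{-578048841} = \left(-411119\right) \left(- \frac{1}{578048841}\right) = \frac{411119}{578048841}$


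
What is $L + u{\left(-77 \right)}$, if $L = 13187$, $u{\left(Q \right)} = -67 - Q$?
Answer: $13197$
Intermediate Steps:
$L + u{\left(-77 \right)} = 13187 - -10 = 13187 + \left(-67 + 77\right) = 13187 + 10 = 13197$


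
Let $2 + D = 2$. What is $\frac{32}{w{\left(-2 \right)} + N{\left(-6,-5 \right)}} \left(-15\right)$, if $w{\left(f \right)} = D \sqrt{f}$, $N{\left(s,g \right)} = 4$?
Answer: $-120$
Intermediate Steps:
$D = 0$ ($D = -2 + 2 = 0$)
$w{\left(f \right)} = 0$ ($w{\left(f \right)} = 0 \sqrt{f} = 0$)
$\frac{32}{w{\left(-2 \right)} + N{\left(-6,-5 \right)}} \left(-15\right) = \frac{32}{0 + 4} \left(-15\right) = \frac{32}{4} \left(-15\right) = 32 \cdot \frac{1}{4} \left(-15\right) = 8 \left(-15\right) = -120$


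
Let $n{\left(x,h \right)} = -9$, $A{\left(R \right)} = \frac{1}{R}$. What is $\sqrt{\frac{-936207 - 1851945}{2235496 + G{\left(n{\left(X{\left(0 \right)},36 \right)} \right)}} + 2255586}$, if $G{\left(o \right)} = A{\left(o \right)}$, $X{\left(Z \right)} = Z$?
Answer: $\frac{5 \sqrt{36521777933461935114}}{20119463} \approx 1501.9$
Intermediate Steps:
$G{\left(o \right)} = \frac{1}{o}$
$\sqrt{\frac{-936207 - 1851945}{2235496 + G{\left(n{\left(X{\left(0 \right)},36 \right)} \right)}} + 2255586} = \sqrt{\frac{-936207 - 1851945}{2235496 + \frac{1}{-9}} + 2255586} = \sqrt{- \frac{2788152}{2235496 - \frac{1}{9}} + 2255586} = \sqrt{- \frac{2788152}{\frac{20119463}{9}} + 2255586} = \sqrt{\left(-2788152\right) \frac{9}{20119463} + 2255586} = \sqrt{- \frac{25093368}{20119463} + 2255586} = \sqrt{\frac{45381153976950}{20119463}} = \frac{5 \sqrt{36521777933461935114}}{20119463}$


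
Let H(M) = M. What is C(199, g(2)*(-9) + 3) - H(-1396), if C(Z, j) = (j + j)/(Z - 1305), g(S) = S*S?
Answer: 772021/553 ≈ 1396.1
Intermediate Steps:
g(S) = S**2
C(Z, j) = 2*j/(-1305 + Z) (C(Z, j) = (2*j)/(-1305 + Z) = 2*j/(-1305 + Z))
C(199, g(2)*(-9) + 3) - H(-1396) = 2*(2**2*(-9) + 3)/(-1305 + 199) - 1*(-1396) = 2*(4*(-9) + 3)/(-1106) + 1396 = 2*(-36 + 3)*(-1/1106) + 1396 = 2*(-33)*(-1/1106) + 1396 = 33/553 + 1396 = 772021/553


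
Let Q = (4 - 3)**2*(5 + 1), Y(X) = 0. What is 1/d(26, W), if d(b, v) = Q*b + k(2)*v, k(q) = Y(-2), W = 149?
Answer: 1/156 ≈ 0.0064103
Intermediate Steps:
k(q) = 0
Q = 6 (Q = 1**2*6 = 1*6 = 6)
d(b, v) = 6*b (d(b, v) = 6*b + 0*v = 6*b + 0 = 6*b)
1/d(26, W) = 1/(6*26) = 1/156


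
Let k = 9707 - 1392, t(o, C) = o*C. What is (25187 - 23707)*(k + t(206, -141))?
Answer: -30681880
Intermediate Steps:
t(o, C) = C*o
k = 8315
(25187 - 23707)*(k + t(206, -141)) = (25187 - 23707)*(8315 - 141*206) = 1480*(8315 - 29046) = 1480*(-20731) = -30681880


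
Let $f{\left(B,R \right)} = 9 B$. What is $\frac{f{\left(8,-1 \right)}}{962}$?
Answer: $\frac{36}{481} \approx 0.074844$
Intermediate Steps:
$\frac{f{\left(8,-1 \right)}}{962} = \frac{9 \cdot 8}{962} = 72 \cdot \frac{1}{962} = \frac{36}{481}$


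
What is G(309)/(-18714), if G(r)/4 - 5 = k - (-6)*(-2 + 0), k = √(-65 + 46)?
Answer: 14/9357 - 2*I*√19/9357 ≈ 0.0014962 - 0.00093169*I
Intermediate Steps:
k = I*√19 (k = √(-19) = I*√19 ≈ 4.3589*I)
G(r) = -28 + 4*I*√19 (G(r) = 20 + 4*(I*√19 - (-6)*(-2 + 0)) = 20 + 4*(I*√19 - (-6)*(-2)) = 20 + 4*(I*√19 - 1*12) = 20 + 4*(I*√19 - 12) = 20 + 4*(-12 + I*√19) = 20 + (-48 + 4*I*√19) = -28 + 4*I*√19)
G(309)/(-18714) = (-28 + 4*I*√19)/(-18714) = (-28 + 4*I*√19)*(-1/18714) = 14/9357 - 2*I*√19/9357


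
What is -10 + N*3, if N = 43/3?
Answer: 33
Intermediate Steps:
N = 43/3 (N = 43*(⅓) = 43/3 ≈ 14.333)
-10 + N*3 = -10 + (43/3)*3 = -10 + 43 = 33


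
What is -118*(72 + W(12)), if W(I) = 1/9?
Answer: -76582/9 ≈ -8509.1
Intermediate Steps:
W(I) = ⅑
-118*(72 + W(12)) = -118*(72 + ⅑) = -118*649/9 = -76582/9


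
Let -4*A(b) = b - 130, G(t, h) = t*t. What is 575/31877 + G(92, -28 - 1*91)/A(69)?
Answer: 1079262787/1944497 ≈ 555.03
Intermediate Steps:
G(t, h) = t²
A(b) = 65/2 - b/4 (A(b) = -(b - 130)/4 = -(-130 + b)/4 = 65/2 - b/4)
575/31877 + G(92, -28 - 1*91)/A(69) = 575/31877 + 92²/(65/2 - ¼*69) = 575*(1/31877) + 8464/(65/2 - 69/4) = 575/31877 + 8464/(61/4) = 575/31877 + 8464*(4/61) = 575/31877 + 33856/61 = 1079262787/1944497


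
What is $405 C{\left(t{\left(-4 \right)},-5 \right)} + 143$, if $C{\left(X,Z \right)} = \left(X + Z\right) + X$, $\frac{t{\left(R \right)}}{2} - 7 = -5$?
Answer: $1358$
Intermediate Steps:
$t{\left(R \right)} = 4$ ($t{\left(R \right)} = 14 + 2 \left(-5\right) = 14 - 10 = 4$)
$C{\left(X,Z \right)} = Z + 2 X$
$405 C{\left(t{\left(-4 \right)},-5 \right)} + 143 = 405 \left(-5 + 2 \cdot 4\right) + 143 = 405 \left(-5 + 8\right) + 143 = 405 \cdot 3 + 143 = 1215 + 143 = 1358$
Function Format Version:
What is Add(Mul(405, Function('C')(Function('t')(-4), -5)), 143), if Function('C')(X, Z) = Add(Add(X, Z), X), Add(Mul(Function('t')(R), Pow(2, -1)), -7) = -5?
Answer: 1358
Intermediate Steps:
Function('t')(R) = 4 (Function('t')(R) = Add(14, Mul(2, -5)) = Add(14, -10) = 4)
Function('C')(X, Z) = Add(Z, Mul(2, X))
Add(Mul(405, Function('C')(Function('t')(-4), -5)), 143) = Add(Mul(405, Add(-5, Mul(2, 4))), 143) = Add(Mul(405, Add(-5, 8)), 143) = Add(Mul(405, 3), 143) = Add(1215, 143) = 1358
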